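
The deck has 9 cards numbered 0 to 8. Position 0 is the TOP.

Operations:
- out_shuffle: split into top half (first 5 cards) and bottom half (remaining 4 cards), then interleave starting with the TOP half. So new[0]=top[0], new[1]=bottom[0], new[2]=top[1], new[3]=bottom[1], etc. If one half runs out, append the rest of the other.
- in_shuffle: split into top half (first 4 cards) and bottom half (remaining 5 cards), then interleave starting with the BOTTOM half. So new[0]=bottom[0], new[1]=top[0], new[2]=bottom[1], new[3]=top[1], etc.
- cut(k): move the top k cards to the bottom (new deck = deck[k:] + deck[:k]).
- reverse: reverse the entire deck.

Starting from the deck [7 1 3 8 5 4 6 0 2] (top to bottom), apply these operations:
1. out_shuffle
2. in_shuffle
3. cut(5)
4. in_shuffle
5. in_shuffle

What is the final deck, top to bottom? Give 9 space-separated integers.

Answer: 0 3 6 1 4 7 5 2 8

Derivation:
After op 1 (out_shuffle): [7 4 1 6 3 0 8 2 5]
After op 2 (in_shuffle): [3 7 0 4 8 1 2 6 5]
After op 3 (cut(5)): [1 2 6 5 3 7 0 4 8]
After op 4 (in_shuffle): [3 1 7 2 0 6 4 5 8]
After op 5 (in_shuffle): [0 3 6 1 4 7 5 2 8]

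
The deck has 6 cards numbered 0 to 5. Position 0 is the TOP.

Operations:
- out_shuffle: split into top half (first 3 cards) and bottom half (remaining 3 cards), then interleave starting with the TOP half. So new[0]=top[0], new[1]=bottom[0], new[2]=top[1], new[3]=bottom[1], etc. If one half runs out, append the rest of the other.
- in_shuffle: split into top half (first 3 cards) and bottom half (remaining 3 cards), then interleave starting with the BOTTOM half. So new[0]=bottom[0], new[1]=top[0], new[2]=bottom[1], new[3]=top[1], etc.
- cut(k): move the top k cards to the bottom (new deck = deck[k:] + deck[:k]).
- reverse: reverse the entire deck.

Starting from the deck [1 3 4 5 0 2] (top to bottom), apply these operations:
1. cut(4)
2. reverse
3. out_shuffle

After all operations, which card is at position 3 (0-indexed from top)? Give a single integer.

Answer: 2

Derivation:
After op 1 (cut(4)): [0 2 1 3 4 5]
After op 2 (reverse): [5 4 3 1 2 0]
After op 3 (out_shuffle): [5 1 4 2 3 0]
Position 3: card 2.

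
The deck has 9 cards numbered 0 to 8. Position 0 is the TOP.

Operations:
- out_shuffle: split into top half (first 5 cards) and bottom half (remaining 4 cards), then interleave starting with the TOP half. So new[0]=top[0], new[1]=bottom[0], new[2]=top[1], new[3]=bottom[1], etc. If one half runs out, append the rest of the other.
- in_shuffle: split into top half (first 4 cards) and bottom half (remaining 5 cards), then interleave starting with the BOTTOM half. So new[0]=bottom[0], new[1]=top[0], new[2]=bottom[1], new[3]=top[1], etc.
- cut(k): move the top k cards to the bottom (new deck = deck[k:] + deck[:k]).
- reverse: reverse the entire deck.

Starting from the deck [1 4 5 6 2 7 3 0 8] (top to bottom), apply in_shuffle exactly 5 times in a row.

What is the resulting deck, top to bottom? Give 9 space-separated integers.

After op 1 (in_shuffle): [2 1 7 4 3 5 0 6 8]
After op 2 (in_shuffle): [3 2 5 1 0 7 6 4 8]
After op 3 (in_shuffle): [0 3 7 2 6 5 4 1 8]
After op 4 (in_shuffle): [6 0 5 3 4 7 1 2 8]
After op 5 (in_shuffle): [4 6 7 0 1 5 2 3 8]

Answer: 4 6 7 0 1 5 2 3 8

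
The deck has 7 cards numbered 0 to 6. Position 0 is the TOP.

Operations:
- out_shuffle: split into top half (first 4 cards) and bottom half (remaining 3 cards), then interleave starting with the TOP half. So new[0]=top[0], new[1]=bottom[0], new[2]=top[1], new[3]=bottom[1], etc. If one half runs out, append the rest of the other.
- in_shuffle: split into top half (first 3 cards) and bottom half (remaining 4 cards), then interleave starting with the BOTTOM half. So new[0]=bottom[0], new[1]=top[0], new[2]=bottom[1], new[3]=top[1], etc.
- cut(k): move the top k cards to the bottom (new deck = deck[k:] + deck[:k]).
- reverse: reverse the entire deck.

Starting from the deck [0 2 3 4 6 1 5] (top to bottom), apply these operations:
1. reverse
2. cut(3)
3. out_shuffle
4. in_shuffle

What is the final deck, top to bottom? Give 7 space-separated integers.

Answer: 1 4 2 5 6 3 0

Derivation:
After op 1 (reverse): [5 1 6 4 3 2 0]
After op 2 (cut(3)): [4 3 2 0 5 1 6]
After op 3 (out_shuffle): [4 5 3 1 2 6 0]
After op 4 (in_shuffle): [1 4 2 5 6 3 0]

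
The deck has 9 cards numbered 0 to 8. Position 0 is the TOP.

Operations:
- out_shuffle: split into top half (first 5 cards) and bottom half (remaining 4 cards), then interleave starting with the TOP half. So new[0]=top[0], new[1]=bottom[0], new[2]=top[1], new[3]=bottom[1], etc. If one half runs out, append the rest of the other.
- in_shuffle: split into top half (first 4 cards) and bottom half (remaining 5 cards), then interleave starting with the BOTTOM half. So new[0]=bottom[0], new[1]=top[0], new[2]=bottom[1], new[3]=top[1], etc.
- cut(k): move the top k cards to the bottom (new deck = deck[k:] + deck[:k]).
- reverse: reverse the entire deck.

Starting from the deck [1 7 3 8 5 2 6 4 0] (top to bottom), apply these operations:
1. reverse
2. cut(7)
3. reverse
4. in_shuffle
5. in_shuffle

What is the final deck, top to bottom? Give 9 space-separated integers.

Answer: 0 6 5 3 1 4 2 8 7

Derivation:
After op 1 (reverse): [0 4 6 2 5 8 3 7 1]
After op 2 (cut(7)): [7 1 0 4 6 2 5 8 3]
After op 3 (reverse): [3 8 5 2 6 4 0 1 7]
After op 4 (in_shuffle): [6 3 4 8 0 5 1 2 7]
After op 5 (in_shuffle): [0 6 5 3 1 4 2 8 7]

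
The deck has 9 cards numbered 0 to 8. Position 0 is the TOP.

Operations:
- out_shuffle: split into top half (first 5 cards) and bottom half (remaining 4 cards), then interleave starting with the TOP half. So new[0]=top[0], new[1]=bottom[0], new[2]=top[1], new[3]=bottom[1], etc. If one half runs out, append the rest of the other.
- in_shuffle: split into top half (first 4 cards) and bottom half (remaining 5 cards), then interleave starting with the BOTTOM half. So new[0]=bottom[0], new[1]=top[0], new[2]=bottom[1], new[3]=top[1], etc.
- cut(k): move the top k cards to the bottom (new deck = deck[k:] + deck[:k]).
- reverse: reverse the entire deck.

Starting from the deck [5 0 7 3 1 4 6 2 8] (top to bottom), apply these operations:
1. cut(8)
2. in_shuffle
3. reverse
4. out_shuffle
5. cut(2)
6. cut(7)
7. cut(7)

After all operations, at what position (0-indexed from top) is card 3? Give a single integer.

After op 1 (cut(8)): [8 5 0 7 3 1 4 6 2]
After op 2 (in_shuffle): [3 8 1 5 4 0 6 7 2]
After op 3 (reverse): [2 7 6 0 4 5 1 8 3]
After op 4 (out_shuffle): [2 5 7 1 6 8 0 3 4]
After op 5 (cut(2)): [7 1 6 8 0 3 4 2 5]
After op 6 (cut(7)): [2 5 7 1 6 8 0 3 4]
After op 7 (cut(7)): [3 4 2 5 7 1 6 8 0]
Card 3 is at position 0.

Answer: 0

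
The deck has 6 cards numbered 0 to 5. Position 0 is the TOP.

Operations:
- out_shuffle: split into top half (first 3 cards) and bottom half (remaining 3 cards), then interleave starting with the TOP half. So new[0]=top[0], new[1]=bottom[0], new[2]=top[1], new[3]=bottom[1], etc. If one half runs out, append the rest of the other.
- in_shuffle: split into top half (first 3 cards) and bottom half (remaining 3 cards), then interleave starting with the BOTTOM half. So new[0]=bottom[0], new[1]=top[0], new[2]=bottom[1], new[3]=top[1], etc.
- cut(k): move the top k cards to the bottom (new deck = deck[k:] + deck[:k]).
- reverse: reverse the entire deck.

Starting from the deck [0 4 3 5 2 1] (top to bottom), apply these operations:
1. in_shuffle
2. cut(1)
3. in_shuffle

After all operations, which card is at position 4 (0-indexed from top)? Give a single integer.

Answer: 5

Derivation:
After op 1 (in_shuffle): [5 0 2 4 1 3]
After op 2 (cut(1)): [0 2 4 1 3 5]
After op 3 (in_shuffle): [1 0 3 2 5 4]
Position 4: card 5.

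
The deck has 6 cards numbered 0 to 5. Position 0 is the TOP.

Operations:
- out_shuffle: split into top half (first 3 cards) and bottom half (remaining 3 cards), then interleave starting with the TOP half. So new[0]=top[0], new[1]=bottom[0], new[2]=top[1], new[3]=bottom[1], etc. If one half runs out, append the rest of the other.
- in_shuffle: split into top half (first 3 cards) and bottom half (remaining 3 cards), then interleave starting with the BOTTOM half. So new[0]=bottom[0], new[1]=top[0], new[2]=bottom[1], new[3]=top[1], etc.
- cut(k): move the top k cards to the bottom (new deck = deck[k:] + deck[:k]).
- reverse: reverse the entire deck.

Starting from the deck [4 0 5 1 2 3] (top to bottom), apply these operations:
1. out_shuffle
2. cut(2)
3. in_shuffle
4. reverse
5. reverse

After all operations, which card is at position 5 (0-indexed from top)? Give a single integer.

Answer: 5

Derivation:
After op 1 (out_shuffle): [4 1 0 2 5 3]
After op 2 (cut(2)): [0 2 5 3 4 1]
After op 3 (in_shuffle): [3 0 4 2 1 5]
After op 4 (reverse): [5 1 2 4 0 3]
After op 5 (reverse): [3 0 4 2 1 5]
Position 5: card 5.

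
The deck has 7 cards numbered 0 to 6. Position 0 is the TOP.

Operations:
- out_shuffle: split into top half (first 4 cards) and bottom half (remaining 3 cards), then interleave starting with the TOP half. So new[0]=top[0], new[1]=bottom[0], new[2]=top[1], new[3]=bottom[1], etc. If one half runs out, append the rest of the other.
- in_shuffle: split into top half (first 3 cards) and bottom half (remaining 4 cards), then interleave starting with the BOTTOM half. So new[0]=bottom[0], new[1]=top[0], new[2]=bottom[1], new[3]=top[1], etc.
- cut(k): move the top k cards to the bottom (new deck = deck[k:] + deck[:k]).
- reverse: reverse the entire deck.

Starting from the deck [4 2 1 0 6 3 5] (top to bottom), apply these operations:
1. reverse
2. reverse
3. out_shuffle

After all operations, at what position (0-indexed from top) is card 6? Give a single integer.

After op 1 (reverse): [5 3 6 0 1 2 4]
After op 2 (reverse): [4 2 1 0 6 3 5]
After op 3 (out_shuffle): [4 6 2 3 1 5 0]
Card 6 is at position 1.

Answer: 1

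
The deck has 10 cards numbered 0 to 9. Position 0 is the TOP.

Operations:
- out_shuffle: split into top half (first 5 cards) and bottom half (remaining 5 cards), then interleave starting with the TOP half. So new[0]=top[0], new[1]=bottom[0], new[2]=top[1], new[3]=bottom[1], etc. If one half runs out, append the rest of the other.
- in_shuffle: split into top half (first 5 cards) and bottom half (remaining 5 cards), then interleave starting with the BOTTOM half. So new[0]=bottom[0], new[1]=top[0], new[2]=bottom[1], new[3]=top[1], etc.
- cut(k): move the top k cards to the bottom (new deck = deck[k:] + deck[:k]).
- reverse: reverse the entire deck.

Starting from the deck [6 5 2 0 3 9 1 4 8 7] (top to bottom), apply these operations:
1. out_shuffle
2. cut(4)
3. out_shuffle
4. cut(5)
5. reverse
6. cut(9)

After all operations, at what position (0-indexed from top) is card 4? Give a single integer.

After op 1 (out_shuffle): [6 9 5 1 2 4 0 8 3 7]
After op 2 (cut(4)): [2 4 0 8 3 7 6 9 5 1]
After op 3 (out_shuffle): [2 7 4 6 0 9 8 5 3 1]
After op 4 (cut(5)): [9 8 5 3 1 2 7 4 6 0]
After op 5 (reverse): [0 6 4 7 2 1 3 5 8 9]
After op 6 (cut(9)): [9 0 6 4 7 2 1 3 5 8]
Card 4 is at position 3.

Answer: 3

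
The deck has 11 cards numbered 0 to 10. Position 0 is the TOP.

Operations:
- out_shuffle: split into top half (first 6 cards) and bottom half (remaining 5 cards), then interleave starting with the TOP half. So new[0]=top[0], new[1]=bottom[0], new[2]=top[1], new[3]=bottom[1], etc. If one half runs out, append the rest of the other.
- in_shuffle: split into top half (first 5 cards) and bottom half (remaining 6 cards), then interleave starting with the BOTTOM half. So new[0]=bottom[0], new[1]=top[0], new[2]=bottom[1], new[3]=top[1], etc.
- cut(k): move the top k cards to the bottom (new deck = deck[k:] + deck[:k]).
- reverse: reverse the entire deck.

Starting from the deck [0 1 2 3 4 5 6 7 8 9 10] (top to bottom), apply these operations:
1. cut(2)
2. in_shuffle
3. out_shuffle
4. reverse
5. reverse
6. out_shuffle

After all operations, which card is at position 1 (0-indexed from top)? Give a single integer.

Answer: 3

Derivation:
After op 1 (cut(2)): [2 3 4 5 6 7 8 9 10 0 1]
After op 2 (in_shuffle): [7 2 8 3 9 4 10 5 0 6 1]
After op 3 (out_shuffle): [7 10 2 5 8 0 3 6 9 1 4]
After op 4 (reverse): [4 1 9 6 3 0 8 5 2 10 7]
After op 5 (reverse): [7 10 2 5 8 0 3 6 9 1 4]
After op 6 (out_shuffle): [7 3 10 6 2 9 5 1 8 4 0]
Position 1: card 3.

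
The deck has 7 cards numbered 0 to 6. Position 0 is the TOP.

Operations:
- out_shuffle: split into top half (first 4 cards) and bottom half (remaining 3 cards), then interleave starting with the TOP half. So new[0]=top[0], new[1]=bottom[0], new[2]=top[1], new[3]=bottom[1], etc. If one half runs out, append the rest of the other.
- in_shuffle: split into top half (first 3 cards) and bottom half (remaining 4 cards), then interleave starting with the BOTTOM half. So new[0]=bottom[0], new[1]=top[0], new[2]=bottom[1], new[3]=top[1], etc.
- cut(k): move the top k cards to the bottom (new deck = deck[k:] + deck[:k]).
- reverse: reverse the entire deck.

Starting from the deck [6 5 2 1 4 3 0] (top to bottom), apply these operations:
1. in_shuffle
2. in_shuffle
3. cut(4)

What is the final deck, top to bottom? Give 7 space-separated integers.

After op 1 (in_shuffle): [1 6 4 5 3 2 0]
After op 2 (in_shuffle): [5 1 3 6 2 4 0]
After op 3 (cut(4)): [2 4 0 5 1 3 6]

Answer: 2 4 0 5 1 3 6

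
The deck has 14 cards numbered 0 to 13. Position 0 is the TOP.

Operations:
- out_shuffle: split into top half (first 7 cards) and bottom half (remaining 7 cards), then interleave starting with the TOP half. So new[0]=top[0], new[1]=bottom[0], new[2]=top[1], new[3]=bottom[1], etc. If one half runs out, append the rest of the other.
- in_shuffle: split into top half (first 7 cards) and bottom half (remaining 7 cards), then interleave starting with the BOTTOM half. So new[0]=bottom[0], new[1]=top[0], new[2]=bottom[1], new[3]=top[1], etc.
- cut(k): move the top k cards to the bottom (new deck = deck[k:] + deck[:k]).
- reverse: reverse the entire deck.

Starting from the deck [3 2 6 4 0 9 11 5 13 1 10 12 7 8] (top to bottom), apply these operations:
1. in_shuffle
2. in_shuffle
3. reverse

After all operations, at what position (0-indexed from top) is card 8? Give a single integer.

Answer: 3

Derivation:
After op 1 (in_shuffle): [5 3 13 2 1 6 10 4 12 0 7 9 8 11]
After op 2 (in_shuffle): [4 5 12 3 0 13 7 2 9 1 8 6 11 10]
After op 3 (reverse): [10 11 6 8 1 9 2 7 13 0 3 12 5 4]
Card 8 is at position 3.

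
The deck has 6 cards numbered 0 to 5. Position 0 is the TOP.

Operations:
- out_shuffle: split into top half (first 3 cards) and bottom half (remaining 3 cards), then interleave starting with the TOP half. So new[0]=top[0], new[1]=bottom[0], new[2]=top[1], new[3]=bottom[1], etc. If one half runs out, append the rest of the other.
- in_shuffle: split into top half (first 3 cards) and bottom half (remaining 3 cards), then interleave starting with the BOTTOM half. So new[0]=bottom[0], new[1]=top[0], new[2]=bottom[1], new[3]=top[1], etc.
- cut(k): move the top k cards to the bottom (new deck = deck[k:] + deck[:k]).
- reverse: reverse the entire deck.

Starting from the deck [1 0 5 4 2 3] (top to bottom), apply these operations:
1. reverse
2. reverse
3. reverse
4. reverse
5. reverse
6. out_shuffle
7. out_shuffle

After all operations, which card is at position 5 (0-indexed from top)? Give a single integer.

After op 1 (reverse): [3 2 4 5 0 1]
After op 2 (reverse): [1 0 5 4 2 3]
After op 3 (reverse): [3 2 4 5 0 1]
After op 4 (reverse): [1 0 5 4 2 3]
After op 5 (reverse): [3 2 4 5 0 1]
After op 6 (out_shuffle): [3 5 2 0 4 1]
After op 7 (out_shuffle): [3 0 5 4 2 1]
Position 5: card 1.

Answer: 1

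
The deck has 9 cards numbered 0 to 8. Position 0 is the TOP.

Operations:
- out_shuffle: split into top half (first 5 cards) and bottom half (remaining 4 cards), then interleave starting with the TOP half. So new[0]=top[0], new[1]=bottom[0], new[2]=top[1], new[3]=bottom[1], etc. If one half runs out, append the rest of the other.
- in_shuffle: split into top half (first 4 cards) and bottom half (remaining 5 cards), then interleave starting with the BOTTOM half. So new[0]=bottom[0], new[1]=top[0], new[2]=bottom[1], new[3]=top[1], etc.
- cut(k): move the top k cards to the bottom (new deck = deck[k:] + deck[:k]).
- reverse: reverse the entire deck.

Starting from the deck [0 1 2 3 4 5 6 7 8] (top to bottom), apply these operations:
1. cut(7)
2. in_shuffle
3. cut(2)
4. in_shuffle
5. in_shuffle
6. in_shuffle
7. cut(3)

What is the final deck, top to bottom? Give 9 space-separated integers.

After op 1 (cut(7)): [7 8 0 1 2 3 4 5 6]
After op 2 (in_shuffle): [2 7 3 8 4 0 5 1 6]
After op 3 (cut(2)): [3 8 4 0 5 1 6 2 7]
After op 4 (in_shuffle): [5 3 1 8 6 4 2 0 7]
After op 5 (in_shuffle): [6 5 4 3 2 1 0 8 7]
After op 6 (in_shuffle): [2 6 1 5 0 4 8 3 7]
After op 7 (cut(3)): [5 0 4 8 3 7 2 6 1]

Answer: 5 0 4 8 3 7 2 6 1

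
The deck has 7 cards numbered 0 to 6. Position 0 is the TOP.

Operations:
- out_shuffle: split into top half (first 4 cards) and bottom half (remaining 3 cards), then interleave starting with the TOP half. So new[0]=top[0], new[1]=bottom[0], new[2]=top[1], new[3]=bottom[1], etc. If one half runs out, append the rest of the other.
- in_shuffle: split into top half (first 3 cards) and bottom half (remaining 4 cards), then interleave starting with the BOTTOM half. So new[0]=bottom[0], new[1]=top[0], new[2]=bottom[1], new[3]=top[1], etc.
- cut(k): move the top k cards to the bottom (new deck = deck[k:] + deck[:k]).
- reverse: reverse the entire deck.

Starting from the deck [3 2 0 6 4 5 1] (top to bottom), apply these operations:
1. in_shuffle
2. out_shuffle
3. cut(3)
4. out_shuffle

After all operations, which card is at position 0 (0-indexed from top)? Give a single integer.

After op 1 (in_shuffle): [6 3 4 2 5 0 1]
After op 2 (out_shuffle): [6 5 3 0 4 1 2]
After op 3 (cut(3)): [0 4 1 2 6 5 3]
After op 4 (out_shuffle): [0 6 4 5 1 3 2]
Position 0: card 0.

Answer: 0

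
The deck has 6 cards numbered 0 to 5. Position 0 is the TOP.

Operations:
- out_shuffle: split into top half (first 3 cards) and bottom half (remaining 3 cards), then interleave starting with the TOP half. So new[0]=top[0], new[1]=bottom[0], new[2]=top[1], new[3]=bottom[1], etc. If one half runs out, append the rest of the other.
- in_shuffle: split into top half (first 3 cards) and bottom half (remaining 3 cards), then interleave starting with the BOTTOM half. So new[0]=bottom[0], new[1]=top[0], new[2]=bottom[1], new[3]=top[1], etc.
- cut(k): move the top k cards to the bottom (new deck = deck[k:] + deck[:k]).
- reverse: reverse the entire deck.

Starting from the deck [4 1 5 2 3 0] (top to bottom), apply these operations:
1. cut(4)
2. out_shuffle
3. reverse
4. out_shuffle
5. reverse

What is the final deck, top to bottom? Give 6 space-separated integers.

Answer: 3 5 1 4 0 2

Derivation:
After op 1 (cut(4)): [3 0 4 1 5 2]
After op 2 (out_shuffle): [3 1 0 5 4 2]
After op 3 (reverse): [2 4 5 0 1 3]
After op 4 (out_shuffle): [2 0 4 1 5 3]
After op 5 (reverse): [3 5 1 4 0 2]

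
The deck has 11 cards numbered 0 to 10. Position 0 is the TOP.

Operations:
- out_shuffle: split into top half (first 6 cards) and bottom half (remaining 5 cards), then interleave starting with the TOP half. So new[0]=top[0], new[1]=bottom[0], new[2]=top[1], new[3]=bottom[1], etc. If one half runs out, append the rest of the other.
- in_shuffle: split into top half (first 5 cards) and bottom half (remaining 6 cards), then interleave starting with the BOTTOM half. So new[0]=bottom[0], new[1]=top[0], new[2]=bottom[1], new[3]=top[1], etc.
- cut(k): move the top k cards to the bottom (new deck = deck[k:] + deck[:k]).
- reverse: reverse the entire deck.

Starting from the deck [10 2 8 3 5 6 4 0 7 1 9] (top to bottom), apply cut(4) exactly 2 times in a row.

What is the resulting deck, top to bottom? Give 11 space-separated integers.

After op 1 (cut(4)): [5 6 4 0 7 1 9 10 2 8 3]
After op 2 (cut(4)): [7 1 9 10 2 8 3 5 6 4 0]

Answer: 7 1 9 10 2 8 3 5 6 4 0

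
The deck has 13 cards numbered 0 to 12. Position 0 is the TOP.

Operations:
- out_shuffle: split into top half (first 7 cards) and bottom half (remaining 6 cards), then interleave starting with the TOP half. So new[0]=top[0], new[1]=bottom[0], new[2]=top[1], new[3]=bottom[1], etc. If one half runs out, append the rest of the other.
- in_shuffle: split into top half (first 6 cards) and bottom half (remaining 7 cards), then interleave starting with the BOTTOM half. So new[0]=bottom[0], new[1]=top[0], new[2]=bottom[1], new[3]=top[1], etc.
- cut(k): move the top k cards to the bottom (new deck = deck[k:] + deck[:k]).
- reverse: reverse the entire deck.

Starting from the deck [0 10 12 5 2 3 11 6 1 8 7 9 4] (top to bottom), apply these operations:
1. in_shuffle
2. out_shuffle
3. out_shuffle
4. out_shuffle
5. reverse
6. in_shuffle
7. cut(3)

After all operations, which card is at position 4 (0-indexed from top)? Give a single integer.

After op 1 (in_shuffle): [11 0 6 10 1 12 8 5 7 2 9 3 4]
After op 2 (out_shuffle): [11 5 0 7 6 2 10 9 1 3 12 4 8]
After op 3 (out_shuffle): [11 9 5 1 0 3 7 12 6 4 2 8 10]
After op 4 (out_shuffle): [11 12 9 6 5 4 1 2 0 8 3 10 7]
After op 5 (reverse): [7 10 3 8 0 2 1 4 5 6 9 12 11]
After op 6 (in_shuffle): [1 7 4 10 5 3 6 8 9 0 12 2 11]
After op 7 (cut(3)): [10 5 3 6 8 9 0 12 2 11 1 7 4]
Position 4: card 8.

Answer: 8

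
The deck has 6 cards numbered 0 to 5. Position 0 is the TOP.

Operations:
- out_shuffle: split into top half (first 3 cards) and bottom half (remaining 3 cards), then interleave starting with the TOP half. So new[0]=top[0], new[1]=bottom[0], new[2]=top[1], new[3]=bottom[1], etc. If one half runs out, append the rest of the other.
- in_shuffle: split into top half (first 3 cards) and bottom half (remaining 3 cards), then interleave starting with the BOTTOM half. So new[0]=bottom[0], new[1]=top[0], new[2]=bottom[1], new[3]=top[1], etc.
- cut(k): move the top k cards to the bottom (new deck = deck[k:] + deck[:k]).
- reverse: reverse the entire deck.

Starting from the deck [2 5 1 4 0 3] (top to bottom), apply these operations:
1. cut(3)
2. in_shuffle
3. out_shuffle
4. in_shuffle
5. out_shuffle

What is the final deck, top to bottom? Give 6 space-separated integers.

After op 1 (cut(3)): [4 0 3 2 5 1]
After op 2 (in_shuffle): [2 4 5 0 1 3]
After op 3 (out_shuffle): [2 0 4 1 5 3]
After op 4 (in_shuffle): [1 2 5 0 3 4]
After op 5 (out_shuffle): [1 0 2 3 5 4]

Answer: 1 0 2 3 5 4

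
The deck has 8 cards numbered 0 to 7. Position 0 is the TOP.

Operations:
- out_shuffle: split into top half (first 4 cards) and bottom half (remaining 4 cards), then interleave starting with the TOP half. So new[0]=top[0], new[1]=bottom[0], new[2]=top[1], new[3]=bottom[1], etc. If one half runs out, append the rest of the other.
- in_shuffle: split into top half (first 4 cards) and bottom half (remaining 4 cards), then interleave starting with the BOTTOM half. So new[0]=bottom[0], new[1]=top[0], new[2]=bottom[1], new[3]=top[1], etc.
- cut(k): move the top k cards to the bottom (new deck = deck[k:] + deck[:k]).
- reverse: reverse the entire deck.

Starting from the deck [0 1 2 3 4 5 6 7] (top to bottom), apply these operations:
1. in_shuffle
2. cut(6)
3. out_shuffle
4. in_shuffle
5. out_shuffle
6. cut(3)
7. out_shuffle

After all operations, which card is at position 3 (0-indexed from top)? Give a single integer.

After op 1 (in_shuffle): [4 0 5 1 6 2 7 3]
After op 2 (cut(6)): [7 3 4 0 5 1 6 2]
After op 3 (out_shuffle): [7 5 3 1 4 6 0 2]
After op 4 (in_shuffle): [4 7 6 5 0 3 2 1]
After op 5 (out_shuffle): [4 0 7 3 6 2 5 1]
After op 6 (cut(3)): [3 6 2 5 1 4 0 7]
After op 7 (out_shuffle): [3 1 6 4 2 0 5 7]
Position 3: card 4.

Answer: 4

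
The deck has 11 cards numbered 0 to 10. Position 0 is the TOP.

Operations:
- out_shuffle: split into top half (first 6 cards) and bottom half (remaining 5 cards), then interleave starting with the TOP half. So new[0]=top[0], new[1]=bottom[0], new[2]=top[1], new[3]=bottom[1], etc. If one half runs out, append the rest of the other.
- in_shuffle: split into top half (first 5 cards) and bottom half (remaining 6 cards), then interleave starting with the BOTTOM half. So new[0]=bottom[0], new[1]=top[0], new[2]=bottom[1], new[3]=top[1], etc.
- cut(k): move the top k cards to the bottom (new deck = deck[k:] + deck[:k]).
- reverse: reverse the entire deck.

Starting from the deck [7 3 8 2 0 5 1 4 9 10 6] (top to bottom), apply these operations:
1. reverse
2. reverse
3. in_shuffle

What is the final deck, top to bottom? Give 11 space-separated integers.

Answer: 5 7 1 3 4 8 9 2 10 0 6

Derivation:
After op 1 (reverse): [6 10 9 4 1 5 0 2 8 3 7]
After op 2 (reverse): [7 3 8 2 0 5 1 4 9 10 6]
After op 3 (in_shuffle): [5 7 1 3 4 8 9 2 10 0 6]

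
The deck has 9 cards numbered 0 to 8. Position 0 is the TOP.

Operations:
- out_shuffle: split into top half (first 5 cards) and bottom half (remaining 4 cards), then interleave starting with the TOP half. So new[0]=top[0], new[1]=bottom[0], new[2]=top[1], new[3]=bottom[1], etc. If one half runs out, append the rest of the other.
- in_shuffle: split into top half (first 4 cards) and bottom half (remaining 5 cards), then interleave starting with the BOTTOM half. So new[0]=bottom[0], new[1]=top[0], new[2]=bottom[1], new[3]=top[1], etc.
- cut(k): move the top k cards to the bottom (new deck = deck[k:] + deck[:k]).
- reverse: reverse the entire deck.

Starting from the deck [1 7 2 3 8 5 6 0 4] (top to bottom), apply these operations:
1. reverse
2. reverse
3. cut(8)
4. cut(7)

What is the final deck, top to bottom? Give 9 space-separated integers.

After op 1 (reverse): [4 0 6 5 8 3 2 7 1]
After op 2 (reverse): [1 7 2 3 8 5 6 0 4]
After op 3 (cut(8)): [4 1 7 2 3 8 5 6 0]
After op 4 (cut(7)): [6 0 4 1 7 2 3 8 5]

Answer: 6 0 4 1 7 2 3 8 5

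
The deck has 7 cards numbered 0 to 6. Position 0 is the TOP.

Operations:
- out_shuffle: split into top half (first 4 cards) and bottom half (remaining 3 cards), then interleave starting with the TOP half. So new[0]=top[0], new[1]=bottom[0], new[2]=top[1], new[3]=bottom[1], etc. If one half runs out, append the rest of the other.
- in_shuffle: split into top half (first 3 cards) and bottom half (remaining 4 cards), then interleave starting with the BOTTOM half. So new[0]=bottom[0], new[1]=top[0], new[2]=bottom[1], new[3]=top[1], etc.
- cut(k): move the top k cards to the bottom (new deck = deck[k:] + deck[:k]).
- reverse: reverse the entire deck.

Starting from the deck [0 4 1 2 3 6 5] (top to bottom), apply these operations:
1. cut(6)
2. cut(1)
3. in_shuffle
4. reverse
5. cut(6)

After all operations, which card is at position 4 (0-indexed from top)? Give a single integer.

Answer: 4

Derivation:
After op 1 (cut(6)): [5 0 4 1 2 3 6]
After op 2 (cut(1)): [0 4 1 2 3 6 5]
After op 3 (in_shuffle): [2 0 3 4 6 1 5]
After op 4 (reverse): [5 1 6 4 3 0 2]
After op 5 (cut(6)): [2 5 1 6 4 3 0]
Position 4: card 4.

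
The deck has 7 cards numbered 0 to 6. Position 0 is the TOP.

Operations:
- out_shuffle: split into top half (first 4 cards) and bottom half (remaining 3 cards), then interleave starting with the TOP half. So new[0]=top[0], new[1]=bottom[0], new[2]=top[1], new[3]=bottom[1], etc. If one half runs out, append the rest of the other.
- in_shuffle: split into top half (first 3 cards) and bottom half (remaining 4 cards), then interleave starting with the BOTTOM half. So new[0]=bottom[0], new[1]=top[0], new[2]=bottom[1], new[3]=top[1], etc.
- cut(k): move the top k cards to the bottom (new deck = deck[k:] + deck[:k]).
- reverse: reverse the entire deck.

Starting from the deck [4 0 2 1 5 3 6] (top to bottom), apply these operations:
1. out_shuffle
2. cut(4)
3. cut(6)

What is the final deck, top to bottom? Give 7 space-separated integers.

After op 1 (out_shuffle): [4 5 0 3 2 6 1]
After op 2 (cut(4)): [2 6 1 4 5 0 3]
After op 3 (cut(6)): [3 2 6 1 4 5 0]

Answer: 3 2 6 1 4 5 0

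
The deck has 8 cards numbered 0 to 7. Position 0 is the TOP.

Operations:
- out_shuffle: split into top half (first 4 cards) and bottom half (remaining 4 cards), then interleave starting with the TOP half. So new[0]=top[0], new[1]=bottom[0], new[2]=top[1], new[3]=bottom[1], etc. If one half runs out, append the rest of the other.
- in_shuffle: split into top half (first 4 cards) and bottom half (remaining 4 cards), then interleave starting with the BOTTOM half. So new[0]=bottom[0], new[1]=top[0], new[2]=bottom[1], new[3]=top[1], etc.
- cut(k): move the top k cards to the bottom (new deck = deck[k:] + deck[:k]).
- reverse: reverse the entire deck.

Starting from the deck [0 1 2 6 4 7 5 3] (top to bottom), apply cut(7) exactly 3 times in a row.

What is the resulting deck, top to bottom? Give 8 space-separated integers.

After op 1 (cut(7)): [3 0 1 2 6 4 7 5]
After op 2 (cut(7)): [5 3 0 1 2 6 4 7]
After op 3 (cut(7)): [7 5 3 0 1 2 6 4]

Answer: 7 5 3 0 1 2 6 4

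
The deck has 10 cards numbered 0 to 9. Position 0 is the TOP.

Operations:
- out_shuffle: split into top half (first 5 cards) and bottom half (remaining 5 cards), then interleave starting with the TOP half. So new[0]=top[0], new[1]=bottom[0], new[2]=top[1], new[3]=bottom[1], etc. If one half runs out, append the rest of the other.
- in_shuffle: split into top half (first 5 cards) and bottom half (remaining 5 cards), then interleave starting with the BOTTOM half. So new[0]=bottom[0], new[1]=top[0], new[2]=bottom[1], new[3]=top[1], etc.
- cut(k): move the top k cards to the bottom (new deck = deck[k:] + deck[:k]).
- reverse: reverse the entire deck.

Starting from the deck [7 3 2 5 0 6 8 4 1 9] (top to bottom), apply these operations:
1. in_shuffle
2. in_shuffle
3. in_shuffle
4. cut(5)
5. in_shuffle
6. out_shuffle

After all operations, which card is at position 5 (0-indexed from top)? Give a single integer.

After op 1 (in_shuffle): [6 7 8 3 4 2 1 5 9 0]
After op 2 (in_shuffle): [2 6 1 7 5 8 9 3 0 4]
After op 3 (in_shuffle): [8 2 9 6 3 1 0 7 4 5]
After op 4 (cut(5)): [1 0 7 4 5 8 2 9 6 3]
After op 5 (in_shuffle): [8 1 2 0 9 7 6 4 3 5]
After op 6 (out_shuffle): [8 7 1 6 2 4 0 3 9 5]
Position 5: card 4.

Answer: 4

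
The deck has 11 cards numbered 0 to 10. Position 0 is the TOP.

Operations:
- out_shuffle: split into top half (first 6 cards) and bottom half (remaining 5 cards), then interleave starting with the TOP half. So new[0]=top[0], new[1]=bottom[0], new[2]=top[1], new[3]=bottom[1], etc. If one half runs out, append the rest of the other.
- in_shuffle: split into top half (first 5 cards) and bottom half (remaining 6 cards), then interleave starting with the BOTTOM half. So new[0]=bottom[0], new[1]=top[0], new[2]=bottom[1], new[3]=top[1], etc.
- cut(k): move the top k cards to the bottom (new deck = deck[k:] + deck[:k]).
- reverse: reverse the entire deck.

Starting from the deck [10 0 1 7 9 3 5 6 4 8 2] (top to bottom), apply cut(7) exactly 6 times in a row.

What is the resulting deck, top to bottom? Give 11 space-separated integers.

After op 1 (cut(7)): [6 4 8 2 10 0 1 7 9 3 5]
After op 2 (cut(7)): [7 9 3 5 6 4 8 2 10 0 1]
After op 3 (cut(7)): [2 10 0 1 7 9 3 5 6 4 8]
After op 4 (cut(7)): [5 6 4 8 2 10 0 1 7 9 3]
After op 5 (cut(7)): [1 7 9 3 5 6 4 8 2 10 0]
After op 6 (cut(7)): [8 2 10 0 1 7 9 3 5 6 4]

Answer: 8 2 10 0 1 7 9 3 5 6 4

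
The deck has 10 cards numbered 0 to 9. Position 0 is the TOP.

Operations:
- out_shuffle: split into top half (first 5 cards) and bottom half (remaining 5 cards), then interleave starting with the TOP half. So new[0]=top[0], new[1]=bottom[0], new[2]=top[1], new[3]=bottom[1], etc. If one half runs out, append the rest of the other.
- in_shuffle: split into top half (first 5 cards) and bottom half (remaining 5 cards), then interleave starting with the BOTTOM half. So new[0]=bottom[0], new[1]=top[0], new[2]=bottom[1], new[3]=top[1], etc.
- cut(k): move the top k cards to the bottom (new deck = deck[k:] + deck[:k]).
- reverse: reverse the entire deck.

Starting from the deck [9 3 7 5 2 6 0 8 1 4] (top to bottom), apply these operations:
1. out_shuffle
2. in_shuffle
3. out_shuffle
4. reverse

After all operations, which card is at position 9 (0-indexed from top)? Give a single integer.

After op 1 (out_shuffle): [9 6 3 0 7 8 5 1 2 4]
After op 2 (in_shuffle): [8 9 5 6 1 3 2 0 4 7]
After op 3 (out_shuffle): [8 3 9 2 5 0 6 4 1 7]
After op 4 (reverse): [7 1 4 6 0 5 2 9 3 8]
Position 9: card 8.

Answer: 8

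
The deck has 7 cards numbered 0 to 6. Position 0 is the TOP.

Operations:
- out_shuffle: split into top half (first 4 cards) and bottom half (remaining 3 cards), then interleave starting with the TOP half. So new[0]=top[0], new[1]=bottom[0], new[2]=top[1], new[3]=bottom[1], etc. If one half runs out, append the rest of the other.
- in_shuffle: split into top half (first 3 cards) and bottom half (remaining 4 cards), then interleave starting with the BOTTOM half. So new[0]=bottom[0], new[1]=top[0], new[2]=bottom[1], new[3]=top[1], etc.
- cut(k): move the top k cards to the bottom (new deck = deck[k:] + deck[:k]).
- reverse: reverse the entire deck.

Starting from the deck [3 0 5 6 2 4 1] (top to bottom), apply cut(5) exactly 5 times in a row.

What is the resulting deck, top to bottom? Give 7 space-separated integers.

Answer: 2 4 1 3 0 5 6

Derivation:
After op 1 (cut(5)): [4 1 3 0 5 6 2]
After op 2 (cut(5)): [6 2 4 1 3 0 5]
After op 3 (cut(5)): [0 5 6 2 4 1 3]
After op 4 (cut(5)): [1 3 0 5 6 2 4]
After op 5 (cut(5)): [2 4 1 3 0 5 6]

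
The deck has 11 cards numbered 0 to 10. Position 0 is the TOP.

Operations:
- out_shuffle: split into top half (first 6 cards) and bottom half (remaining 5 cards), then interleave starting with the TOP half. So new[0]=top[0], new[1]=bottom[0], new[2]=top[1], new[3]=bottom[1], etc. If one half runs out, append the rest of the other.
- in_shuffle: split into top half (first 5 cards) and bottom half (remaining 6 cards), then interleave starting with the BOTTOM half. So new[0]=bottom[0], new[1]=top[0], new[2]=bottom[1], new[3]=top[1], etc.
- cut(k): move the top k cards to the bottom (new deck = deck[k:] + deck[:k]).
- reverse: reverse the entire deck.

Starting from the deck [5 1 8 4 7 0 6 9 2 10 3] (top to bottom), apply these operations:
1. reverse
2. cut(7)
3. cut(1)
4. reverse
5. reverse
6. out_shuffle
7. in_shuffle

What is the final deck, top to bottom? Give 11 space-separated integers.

Answer: 0 8 3 9 7 1 10 6 4 5 2

Derivation:
After op 1 (reverse): [3 10 2 9 6 0 7 4 8 1 5]
After op 2 (cut(7)): [4 8 1 5 3 10 2 9 6 0 7]
After op 3 (cut(1)): [8 1 5 3 10 2 9 6 0 7 4]
After op 4 (reverse): [4 7 0 6 9 2 10 3 5 1 8]
After op 5 (reverse): [8 1 5 3 10 2 9 6 0 7 4]
After op 6 (out_shuffle): [8 9 1 6 5 0 3 7 10 4 2]
After op 7 (in_shuffle): [0 8 3 9 7 1 10 6 4 5 2]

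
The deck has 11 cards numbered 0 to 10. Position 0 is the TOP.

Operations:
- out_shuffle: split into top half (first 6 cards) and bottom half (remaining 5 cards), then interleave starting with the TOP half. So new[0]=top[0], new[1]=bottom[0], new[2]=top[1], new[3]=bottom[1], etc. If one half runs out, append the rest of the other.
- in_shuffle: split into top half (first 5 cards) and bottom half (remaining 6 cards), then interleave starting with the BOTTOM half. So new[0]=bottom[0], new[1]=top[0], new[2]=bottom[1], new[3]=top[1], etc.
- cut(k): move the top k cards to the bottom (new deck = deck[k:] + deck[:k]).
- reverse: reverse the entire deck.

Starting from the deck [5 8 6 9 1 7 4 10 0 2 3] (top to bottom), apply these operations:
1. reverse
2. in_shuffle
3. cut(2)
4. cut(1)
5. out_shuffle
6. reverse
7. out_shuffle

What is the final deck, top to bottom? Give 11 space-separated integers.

Answer: 8 0 1 5 10 9 3 4 6 2 7

Derivation:
After op 1 (reverse): [3 2 0 10 4 7 1 9 6 8 5]
After op 2 (in_shuffle): [7 3 1 2 9 0 6 10 8 4 5]
After op 3 (cut(2)): [1 2 9 0 6 10 8 4 5 7 3]
After op 4 (cut(1)): [2 9 0 6 10 8 4 5 7 3 1]
After op 5 (out_shuffle): [2 4 9 5 0 7 6 3 10 1 8]
After op 6 (reverse): [8 1 10 3 6 7 0 5 9 4 2]
After op 7 (out_shuffle): [8 0 1 5 10 9 3 4 6 2 7]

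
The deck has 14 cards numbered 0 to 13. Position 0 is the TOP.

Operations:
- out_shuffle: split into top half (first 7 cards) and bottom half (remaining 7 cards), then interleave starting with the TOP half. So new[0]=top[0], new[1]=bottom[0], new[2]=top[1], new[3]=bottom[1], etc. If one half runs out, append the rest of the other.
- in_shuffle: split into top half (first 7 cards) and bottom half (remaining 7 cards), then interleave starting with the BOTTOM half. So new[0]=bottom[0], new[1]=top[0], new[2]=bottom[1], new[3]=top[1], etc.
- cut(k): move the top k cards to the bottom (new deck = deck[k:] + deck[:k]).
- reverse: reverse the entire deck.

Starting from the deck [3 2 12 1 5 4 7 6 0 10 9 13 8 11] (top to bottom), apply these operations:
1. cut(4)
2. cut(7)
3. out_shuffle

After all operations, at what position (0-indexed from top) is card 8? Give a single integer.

Answer: 2

Derivation:
After op 1 (cut(4)): [5 4 7 6 0 10 9 13 8 11 3 2 12 1]
After op 2 (cut(7)): [13 8 11 3 2 12 1 5 4 7 6 0 10 9]
After op 3 (out_shuffle): [13 5 8 4 11 7 3 6 2 0 12 10 1 9]
Card 8 is at position 2.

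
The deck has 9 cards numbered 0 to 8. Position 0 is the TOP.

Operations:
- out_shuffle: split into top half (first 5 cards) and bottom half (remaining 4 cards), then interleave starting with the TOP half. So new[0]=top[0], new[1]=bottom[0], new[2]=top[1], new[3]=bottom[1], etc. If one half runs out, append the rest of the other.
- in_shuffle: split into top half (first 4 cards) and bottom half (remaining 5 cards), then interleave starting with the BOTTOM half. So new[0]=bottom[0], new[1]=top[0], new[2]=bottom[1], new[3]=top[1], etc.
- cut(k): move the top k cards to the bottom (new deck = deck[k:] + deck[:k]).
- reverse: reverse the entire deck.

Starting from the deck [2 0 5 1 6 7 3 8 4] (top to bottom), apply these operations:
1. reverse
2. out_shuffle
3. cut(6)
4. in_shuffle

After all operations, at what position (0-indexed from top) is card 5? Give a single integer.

After op 1 (reverse): [4 8 3 7 6 1 5 0 2]
After op 2 (out_shuffle): [4 1 8 5 3 0 7 2 6]
After op 3 (cut(6)): [7 2 6 4 1 8 5 3 0]
After op 4 (in_shuffle): [1 7 8 2 5 6 3 4 0]
Card 5 is at position 4.

Answer: 4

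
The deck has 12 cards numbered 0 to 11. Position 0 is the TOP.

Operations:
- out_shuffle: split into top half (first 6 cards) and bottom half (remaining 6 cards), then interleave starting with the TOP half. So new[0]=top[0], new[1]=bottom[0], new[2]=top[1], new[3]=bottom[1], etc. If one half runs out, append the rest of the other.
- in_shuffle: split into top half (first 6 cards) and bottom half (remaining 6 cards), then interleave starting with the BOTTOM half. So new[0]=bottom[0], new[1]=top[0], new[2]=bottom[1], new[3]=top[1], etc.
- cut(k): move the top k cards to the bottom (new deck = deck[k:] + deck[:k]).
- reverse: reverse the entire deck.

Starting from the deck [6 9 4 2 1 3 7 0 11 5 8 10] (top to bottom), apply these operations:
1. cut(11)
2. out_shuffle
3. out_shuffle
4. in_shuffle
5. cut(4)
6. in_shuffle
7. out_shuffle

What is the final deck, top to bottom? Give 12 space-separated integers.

Answer: 8 10 9 11 2 5 3 0 7 4 1 6

Derivation:
After op 1 (cut(11)): [10 6 9 4 2 1 3 7 0 11 5 8]
After op 2 (out_shuffle): [10 3 6 7 9 0 4 11 2 5 1 8]
After op 3 (out_shuffle): [10 4 3 11 6 2 7 5 9 1 0 8]
After op 4 (in_shuffle): [7 10 5 4 9 3 1 11 0 6 8 2]
After op 5 (cut(4)): [9 3 1 11 0 6 8 2 7 10 5 4]
After op 6 (in_shuffle): [8 9 2 3 7 1 10 11 5 0 4 6]
After op 7 (out_shuffle): [8 10 9 11 2 5 3 0 7 4 1 6]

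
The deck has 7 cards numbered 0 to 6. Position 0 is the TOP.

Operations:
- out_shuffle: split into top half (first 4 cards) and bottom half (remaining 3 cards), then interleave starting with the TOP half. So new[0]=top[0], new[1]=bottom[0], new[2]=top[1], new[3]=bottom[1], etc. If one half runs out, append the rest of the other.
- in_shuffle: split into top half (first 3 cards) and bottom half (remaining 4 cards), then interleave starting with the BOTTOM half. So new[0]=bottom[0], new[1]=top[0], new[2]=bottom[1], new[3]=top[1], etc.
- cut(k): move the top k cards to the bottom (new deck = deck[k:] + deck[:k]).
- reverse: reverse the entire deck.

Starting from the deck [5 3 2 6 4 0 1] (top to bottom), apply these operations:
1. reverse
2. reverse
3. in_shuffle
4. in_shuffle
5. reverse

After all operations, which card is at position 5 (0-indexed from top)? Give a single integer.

Answer: 6

Derivation:
After op 1 (reverse): [1 0 4 6 2 3 5]
After op 2 (reverse): [5 3 2 6 4 0 1]
After op 3 (in_shuffle): [6 5 4 3 0 2 1]
After op 4 (in_shuffle): [3 6 0 5 2 4 1]
After op 5 (reverse): [1 4 2 5 0 6 3]
Position 5: card 6.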